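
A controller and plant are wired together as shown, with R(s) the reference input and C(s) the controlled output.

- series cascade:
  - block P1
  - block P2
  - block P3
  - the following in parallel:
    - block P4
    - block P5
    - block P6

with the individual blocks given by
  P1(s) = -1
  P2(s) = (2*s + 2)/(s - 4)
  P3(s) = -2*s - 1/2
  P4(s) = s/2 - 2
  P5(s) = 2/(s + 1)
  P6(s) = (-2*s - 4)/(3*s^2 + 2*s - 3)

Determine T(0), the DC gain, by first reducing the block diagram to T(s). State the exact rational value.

Step 1. reduce the parallel group P4, P5, P6: (3*s^4 - 7*s^3 - 13*s^2 - 3*s - 8)/(6*s^3 + 10*s^2 - 2*s - 6)
Step 2. cascade P1, P2, P3, (P4+P5+P6): (12*s^5 - 25*s^4 - 59*s^3 - 25*s^2 - 35*s - 8)/(6*s^3 - 20*s^2 - 22*s + 24)
The step-2 result is T(s). Setting s = 0: T(0) = -8/24 = -1/3.

Hence the answer: -1/3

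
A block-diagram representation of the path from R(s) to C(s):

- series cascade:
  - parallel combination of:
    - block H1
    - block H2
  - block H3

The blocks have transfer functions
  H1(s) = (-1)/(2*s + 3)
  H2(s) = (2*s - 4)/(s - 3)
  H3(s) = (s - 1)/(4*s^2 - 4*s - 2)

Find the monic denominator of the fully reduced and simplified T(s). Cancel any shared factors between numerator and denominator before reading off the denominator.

Step 1. combine H1, H2 in parallel, giving (4*s^2 - 3*s - 9)/(2*s^2 - 3*s - 9)
Step 2. combine (H1+H2), H3 in series, giving (4*s^3 - 7*s^2 - 6*s + 9)/(8*s^4 - 20*s^3 - 28*s^2 + 42*s + 18)
Step 2 gives the fully reduced T(s), with no common factor left to cancel. The denominator's leading coefficient is 8, so divide each of its coefficients by 8 to get the monic form.

Hence the answer: s^4 - 5*s^3/2 - 7*s^2/2 + 21*s/4 + 9/4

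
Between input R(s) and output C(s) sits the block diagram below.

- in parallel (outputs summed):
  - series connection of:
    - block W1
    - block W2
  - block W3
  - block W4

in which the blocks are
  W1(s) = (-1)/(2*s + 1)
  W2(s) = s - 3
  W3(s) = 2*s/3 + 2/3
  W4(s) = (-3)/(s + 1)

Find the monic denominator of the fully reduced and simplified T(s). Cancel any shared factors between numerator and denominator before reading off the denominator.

Step 1: multiply W1, W2 (series) gives (3 - s)/(2*s + 1)
Step 2: parallel reduction of (W1*W2), W3, W4 gives (4*s^3 + 7*s^2 - 4*s + 2)/(6*s^2 + 9*s + 3)
That last expression is T(s), already simplified. Scaling its denominator by 1/6 (the reciprocal of the leading coefficient) yields the monic denominator.

Final answer: s^2 + 3*s/2 + 1/2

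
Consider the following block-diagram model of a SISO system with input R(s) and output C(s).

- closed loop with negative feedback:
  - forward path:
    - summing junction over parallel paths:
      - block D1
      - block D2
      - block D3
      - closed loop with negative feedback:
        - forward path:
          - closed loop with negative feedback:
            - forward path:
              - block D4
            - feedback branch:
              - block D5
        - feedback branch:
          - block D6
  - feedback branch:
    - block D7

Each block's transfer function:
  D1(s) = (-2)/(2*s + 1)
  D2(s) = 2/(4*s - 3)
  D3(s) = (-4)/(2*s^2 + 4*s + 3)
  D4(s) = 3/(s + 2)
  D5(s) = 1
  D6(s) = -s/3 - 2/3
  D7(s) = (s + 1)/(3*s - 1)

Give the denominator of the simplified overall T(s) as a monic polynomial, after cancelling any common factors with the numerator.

1. close the feedback loop around D4, D5 = 3/(s + 5)
2. collapse the loop ([D4/(1+D4*D5)] forward, D6 return) = 1
3. reduce the parallel group D1, D2, D3, [[D4/(1+D4*D5)]/(1+[D4/(1+D4*D5)]*D6)] = (16*s^4 + 20*s^3 - 22*s^2 + 10*s + 27)/(16*s^4 + 28*s^3 + 10*s^2 - 18*s - 9)
4. reduce the feedback loop with forward (D1+D2+D3+[[D4/(1+D4*D5)]/(1+[D4/(1+D4*D5)]*D6)]) and return D7 = (48*s^5 + 44*s^4 - 86*s^3 + 52*s^2 + 71*s - 27)/(64*s^5 + 104*s^4 - 76*s^2 + 28*s + 36)
That last expression is T(s), already simplified. Scaling its denominator by 1/64 (the reciprocal of the leading coefficient) yields the monic denominator.

Hence the answer: s^5 + 13*s^4/8 - 19*s^2/16 + 7*s/16 + 9/16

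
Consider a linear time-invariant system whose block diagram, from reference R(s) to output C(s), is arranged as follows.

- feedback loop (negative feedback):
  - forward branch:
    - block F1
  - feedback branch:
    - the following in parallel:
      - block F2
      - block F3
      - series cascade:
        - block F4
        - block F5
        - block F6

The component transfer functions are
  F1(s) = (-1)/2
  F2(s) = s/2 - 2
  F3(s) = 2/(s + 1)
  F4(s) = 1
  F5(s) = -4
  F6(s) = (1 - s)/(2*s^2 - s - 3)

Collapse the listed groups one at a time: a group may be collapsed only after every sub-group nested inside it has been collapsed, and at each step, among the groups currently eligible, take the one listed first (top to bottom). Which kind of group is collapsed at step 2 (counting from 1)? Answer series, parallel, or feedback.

(1) series reduction of F4, F5, F6
(2) add F2, F3, (F4*F5*F6) (parallel)
(3) reduce the feedback loop with forward F1 and return (F2+F3+(F4*F5*F6))
At step 2 the group reduced is parallel.

Hence the answer: parallel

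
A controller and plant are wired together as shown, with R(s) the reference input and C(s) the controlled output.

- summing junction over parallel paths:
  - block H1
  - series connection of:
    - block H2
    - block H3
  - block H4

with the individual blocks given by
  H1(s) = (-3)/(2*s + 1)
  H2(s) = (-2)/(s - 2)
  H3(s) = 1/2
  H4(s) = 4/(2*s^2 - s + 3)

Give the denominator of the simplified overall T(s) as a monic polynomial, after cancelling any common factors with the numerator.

Step 1. cascade H2, H3; result (-1)/(s - 2)
Step 2. parallel reduction of H1, (H2*H3), H4; result (-10*s^3 + 23*s^2 - 32*s + 7)/(4*s^4 - 8*s^3 + 5*s^2 - 7*s - 6)
No further cancellation is possible in the step-2 result, so that is T(s). Its denominator becomes monic after dividing by the leading coefficient 4.

Therefore the answer is s^4 - 2*s^3 + 5*s^2/4 - 7*s/4 - 3/2.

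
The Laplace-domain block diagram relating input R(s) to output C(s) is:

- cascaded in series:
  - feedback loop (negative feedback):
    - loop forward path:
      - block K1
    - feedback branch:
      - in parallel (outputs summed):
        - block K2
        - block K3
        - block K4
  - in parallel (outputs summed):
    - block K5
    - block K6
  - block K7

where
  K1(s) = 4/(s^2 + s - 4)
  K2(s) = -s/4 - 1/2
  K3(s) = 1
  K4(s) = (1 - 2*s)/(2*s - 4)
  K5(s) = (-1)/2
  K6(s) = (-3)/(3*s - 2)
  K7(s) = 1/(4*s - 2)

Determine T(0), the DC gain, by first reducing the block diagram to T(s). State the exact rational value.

Answer: 2/3

Working:
1. add K2, K3, K4 (parallel) = (-s^2 - 2)/(4*s - 8)
2. feedback reduction of K1, (K2+K3+K4) = (4*s - 8)/(s^3 - 2*s^2 - 6*s + 6)
3. combine K5, K6 in parallel = (-3*s - 4)/(6*s - 4)
4. combine [K1/(1+K1*(K2+K3+K4))], (K5+K6), K7 in series = (-3*s^2 + 2*s + 8)/(6*s^5 - 19*s^4 - 20*s^3 + 74*s^2 - 54*s + 12)
That last expression is T(s); at s = 0 only the constant terms survive, so T(0) = 8/12 = 2/3.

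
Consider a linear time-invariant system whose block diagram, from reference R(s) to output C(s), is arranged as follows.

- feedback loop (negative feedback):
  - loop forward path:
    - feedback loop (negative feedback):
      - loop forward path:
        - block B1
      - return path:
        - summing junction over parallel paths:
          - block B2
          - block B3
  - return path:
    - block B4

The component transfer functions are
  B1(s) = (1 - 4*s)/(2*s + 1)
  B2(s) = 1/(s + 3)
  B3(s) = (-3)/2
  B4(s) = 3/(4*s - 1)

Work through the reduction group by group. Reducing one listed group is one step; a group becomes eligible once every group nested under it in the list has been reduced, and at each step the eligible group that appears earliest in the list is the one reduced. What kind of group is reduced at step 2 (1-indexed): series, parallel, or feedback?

[1] reduce the parallel group B2, B3
[2] close the feedback loop around B1, (B2+B3)
[3] apply the feedback formula to [B1/(1+B1*(B2+B3))], B4
Step 2 collapses a feedback group.

Answer: feedback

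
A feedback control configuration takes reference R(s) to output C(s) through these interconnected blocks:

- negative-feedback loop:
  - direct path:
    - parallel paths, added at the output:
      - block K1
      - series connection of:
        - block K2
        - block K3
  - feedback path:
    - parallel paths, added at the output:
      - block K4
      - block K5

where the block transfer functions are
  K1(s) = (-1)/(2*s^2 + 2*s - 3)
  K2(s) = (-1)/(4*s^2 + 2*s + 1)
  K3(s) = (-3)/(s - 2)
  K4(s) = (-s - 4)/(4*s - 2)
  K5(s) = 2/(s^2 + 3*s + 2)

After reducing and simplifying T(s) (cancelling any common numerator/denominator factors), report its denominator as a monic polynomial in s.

[1] cascade K2, K3: 3/(4*s^3 - 6*s^2 - 3*s - 2)
[2] parallel reduction of K1, (K2*K3): (-4*s^3 + 12*s^2 + 9*s - 7)/(8*s^5 - 4*s^4 - 30*s^3 + 8*s^2 + 5*s + 6)
[3] sum the parallel branches K4, K5: (-s^3 - 7*s^2 - 6*s - 12)/(4*s^3 + 10*s^2 + 2*s - 4)
[4] reduce the feedback loop with forward (K1+(K2*K3)) and return (K4+K5): (-8*s^4 + 8*s^3 + 66*s^2 + 22*s - 28)/(16*s^6 + 24*s^5 - 74*s^4 - 97*s^3 + 5*s^2 + 14*s - 60)
That last expression is T(s), already simplified. Scaling its denominator by 1/16 (the reciprocal of the leading coefficient) yields the monic denominator.

Answer: s^6 + 3*s^5/2 - 37*s^4/8 - 97*s^3/16 + 5*s^2/16 + 7*s/8 - 15/4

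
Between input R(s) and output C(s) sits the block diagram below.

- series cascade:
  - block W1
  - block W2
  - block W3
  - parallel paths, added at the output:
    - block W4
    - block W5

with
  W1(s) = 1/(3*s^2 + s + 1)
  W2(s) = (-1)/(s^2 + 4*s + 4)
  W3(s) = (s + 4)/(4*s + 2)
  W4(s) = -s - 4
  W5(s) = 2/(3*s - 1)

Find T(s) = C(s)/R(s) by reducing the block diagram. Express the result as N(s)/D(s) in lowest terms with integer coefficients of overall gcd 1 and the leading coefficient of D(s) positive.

Answer: (3*s^3 + 23*s^2 + 38*s - 24)/(36*s^6 + 162*s^5 + 224*s^4 + 104*s^3 + 30*s^2 - 8*s - 8)

Working:
Step 1. add W4, W5 (parallel), giving (-3*s^2 - 11*s + 6)/(3*s - 1)
Step 2. combine W1, W2, W3, (W4+W5) in series - this is the overall T(s), already in the required normalized form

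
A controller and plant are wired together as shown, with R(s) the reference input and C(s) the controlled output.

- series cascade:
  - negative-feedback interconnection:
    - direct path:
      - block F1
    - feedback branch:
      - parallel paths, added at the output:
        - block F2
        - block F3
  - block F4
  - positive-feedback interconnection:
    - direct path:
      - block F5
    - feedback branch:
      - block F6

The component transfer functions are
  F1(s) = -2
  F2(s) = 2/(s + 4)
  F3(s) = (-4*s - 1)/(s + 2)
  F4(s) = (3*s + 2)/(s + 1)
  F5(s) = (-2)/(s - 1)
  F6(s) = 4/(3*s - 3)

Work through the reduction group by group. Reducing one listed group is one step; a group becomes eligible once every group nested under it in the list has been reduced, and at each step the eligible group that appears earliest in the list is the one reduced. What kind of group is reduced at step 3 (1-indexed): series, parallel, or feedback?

[1] reduce the parallel group F2, F3
[2] collapse the loop (F1 forward, (F2+F3) return)
[3] close the feedback loop around F5, F6
[4] combine [F1/(1+F1*(F2+F3))], F4, [F5/(1-F5*F6)] in series
Step 3 collapses a feedback group.

Answer: feedback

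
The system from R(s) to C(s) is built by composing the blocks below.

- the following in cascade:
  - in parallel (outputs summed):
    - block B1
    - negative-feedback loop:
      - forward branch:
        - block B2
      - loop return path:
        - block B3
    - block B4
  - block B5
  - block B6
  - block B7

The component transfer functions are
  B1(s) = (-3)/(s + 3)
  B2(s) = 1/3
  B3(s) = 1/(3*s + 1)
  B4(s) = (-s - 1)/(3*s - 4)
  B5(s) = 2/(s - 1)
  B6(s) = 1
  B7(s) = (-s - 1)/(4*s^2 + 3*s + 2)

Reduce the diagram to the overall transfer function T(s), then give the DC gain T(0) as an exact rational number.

Reducing step by step:

1. close the feedback loop around B2, B3 gives (3*s + 1)/(9*s + 4)
2. reduce the parallel group B1, [B2/(1+B2*B3)], B4 gives (-103*s^2 - 2*s + 24)/(27*s^3 + 57*s^2 - 88*s - 48)
3. combine (B1+[B2/(1+B2*B3)]+B4), B5, B6, B7 in series gives (206*s^3 + 210*s^2 - 44*s - 48)/(108*s^6 + 201*s^5 - 436*s^4 - 215*s^3 + 22*s^2 + 224*s + 96)
Step 3 gives the overall T(s). Then T(0) = -48/96 = -1/2.

Answer: -1/2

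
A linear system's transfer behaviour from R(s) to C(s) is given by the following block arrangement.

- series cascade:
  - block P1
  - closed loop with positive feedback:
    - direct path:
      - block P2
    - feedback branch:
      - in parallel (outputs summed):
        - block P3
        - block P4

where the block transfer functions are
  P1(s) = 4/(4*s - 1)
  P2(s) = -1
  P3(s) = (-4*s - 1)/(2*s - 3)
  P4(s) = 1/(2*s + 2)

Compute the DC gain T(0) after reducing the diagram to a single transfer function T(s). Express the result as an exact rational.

First reduce the diagram to T(s).

(1) reduce the parallel group P3, P4: (-8*s^2 - 8*s - 5)/(4*s^2 - 2*s - 6)
(2) apply the feedback formula to P2, (P3+P4): (4*s^2 - 2*s - 6)/(4*s^2 + 10*s + 11)
(3) series reduction of P1, [P2/(1-P2*(P3+P4))]: (16*s^2 - 8*s - 24)/(16*s^3 + 36*s^2 + 34*s - 11)
The step-3 result is T(s). Setting s = 0: T(0) = -24/(-11) = 24/11.

Answer: 24/11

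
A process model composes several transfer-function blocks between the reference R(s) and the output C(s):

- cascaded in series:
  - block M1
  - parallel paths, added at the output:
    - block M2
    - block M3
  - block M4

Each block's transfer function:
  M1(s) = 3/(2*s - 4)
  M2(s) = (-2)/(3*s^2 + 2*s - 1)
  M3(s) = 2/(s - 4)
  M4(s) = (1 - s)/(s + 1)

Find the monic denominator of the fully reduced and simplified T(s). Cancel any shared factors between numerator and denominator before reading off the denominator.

First reduce the diagram to T(s).

Step 1: sum the parallel branches M2, M3: (6*s^2 + 2*s + 6)/(3*s^3 - 10*s^2 - 9*s + 4)
Step 2: combine M1, (M2+M3), M4 in series: (-9*s^3 + 6*s^2 - 6*s + 9)/(3*s^5 - 13*s^4 - 5*s^3 + 33*s^2 + 14*s - 8)
The result of step 2 is T(s) in lowest terms. Its denominator has leading coefficient 3; dividing the denominator through by 3 makes it monic.

Answer: s^5 - 13*s^4/3 - 5*s^3/3 + 11*s^2 + 14*s/3 - 8/3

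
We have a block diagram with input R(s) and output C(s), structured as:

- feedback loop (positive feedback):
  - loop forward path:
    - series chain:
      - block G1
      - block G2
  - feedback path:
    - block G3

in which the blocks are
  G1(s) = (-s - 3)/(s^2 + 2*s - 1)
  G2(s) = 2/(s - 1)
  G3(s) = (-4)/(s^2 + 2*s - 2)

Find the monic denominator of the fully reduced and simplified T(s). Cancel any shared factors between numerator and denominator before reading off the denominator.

Reducing step by step:

Step 1 - cascade G1, G2, giving (-2*s - 6)/(s^3 + s^2 - 3*s + 1)
Step 2 - close the feedback loop around (G1*G2), G3, giving (-2*s^3 - 10*s^2 - 8*s + 12)/(s^5 + 3*s^4 - 3*s^3 - 7*s^2 - 26)
No further cancellation is possible in the step-2 result, so that is T(s). Its denominator is already monic.

Answer: s^5 + 3*s^4 - 3*s^3 - 7*s^2 - 26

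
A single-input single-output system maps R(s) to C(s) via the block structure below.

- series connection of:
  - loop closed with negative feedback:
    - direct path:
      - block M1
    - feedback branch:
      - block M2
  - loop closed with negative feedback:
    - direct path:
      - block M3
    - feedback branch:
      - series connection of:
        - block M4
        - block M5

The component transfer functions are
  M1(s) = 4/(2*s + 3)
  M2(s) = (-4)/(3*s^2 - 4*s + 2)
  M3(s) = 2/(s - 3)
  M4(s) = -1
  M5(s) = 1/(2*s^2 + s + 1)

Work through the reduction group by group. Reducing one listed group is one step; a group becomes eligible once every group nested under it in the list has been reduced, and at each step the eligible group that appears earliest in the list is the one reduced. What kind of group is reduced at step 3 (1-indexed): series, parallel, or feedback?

(1) apply the feedback formula to M1, M2
(2) reduce the series chain M4, M5
(3) feedback reduction of M3, (M4*M5)
(4) reduce the series chain [M1/(1+M1*M2)], [M3/(1+M3*(M4*M5))]
So the answer for step 3 is feedback.

Final answer: feedback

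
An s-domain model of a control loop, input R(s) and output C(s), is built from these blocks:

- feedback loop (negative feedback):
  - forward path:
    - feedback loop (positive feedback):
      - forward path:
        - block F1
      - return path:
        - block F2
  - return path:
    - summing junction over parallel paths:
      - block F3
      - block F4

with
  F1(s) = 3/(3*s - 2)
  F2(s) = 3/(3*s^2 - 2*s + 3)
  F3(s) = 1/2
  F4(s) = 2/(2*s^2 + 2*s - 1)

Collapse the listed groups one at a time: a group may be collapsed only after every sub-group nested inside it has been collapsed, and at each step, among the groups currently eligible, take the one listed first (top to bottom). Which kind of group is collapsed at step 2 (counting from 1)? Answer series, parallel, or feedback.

[1] apply the feedback formula to F1, F2
[2] add F3, F4 (parallel)
[3] collapse the loop ([F1/(1-F1*F2)] forward, (F3+F4) return)
So the answer for step 2 is parallel.

Hence the answer: parallel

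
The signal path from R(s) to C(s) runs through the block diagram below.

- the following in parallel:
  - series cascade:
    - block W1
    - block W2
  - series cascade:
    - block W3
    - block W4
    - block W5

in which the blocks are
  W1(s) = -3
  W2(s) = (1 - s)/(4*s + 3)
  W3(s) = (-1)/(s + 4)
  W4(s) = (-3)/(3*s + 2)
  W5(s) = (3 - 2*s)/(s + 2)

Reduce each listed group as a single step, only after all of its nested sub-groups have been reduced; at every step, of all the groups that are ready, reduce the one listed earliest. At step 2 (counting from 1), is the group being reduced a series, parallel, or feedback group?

Step 1. multiply W1, W2 (series)
Step 2. combine W3, W4, W5 in series
Step 3. sum the parallel branches (W1*W2), (W3*W4*W5)
The group at step 2 is a series group.

Therefore the answer is series.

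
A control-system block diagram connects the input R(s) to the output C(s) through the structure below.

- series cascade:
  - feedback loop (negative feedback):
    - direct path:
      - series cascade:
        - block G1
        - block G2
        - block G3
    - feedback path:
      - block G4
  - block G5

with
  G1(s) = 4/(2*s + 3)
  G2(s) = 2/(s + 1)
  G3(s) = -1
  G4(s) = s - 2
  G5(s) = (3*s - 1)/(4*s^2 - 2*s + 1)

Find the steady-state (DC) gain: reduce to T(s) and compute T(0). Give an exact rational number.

Reducing step by step:

Step 1 - combine G1, G2, G3 in series gives (-8)/(2*s^2 + 5*s + 3)
Step 2 - reduce the feedback loop with forward (G1*G2*G3) and return G4 gives (-8)/(2*s^2 - 3*s + 19)
Step 3 - multiply [(G1*G2*G3)/(1+(G1*G2*G3)*G4)], G5 (series) gives (8 - 24*s)/(8*s^4 - 16*s^3 + 84*s^2 - 41*s + 19)
The step-3 result is T(s). Setting s = 0: T(0) = 8/19.

Answer: 8/19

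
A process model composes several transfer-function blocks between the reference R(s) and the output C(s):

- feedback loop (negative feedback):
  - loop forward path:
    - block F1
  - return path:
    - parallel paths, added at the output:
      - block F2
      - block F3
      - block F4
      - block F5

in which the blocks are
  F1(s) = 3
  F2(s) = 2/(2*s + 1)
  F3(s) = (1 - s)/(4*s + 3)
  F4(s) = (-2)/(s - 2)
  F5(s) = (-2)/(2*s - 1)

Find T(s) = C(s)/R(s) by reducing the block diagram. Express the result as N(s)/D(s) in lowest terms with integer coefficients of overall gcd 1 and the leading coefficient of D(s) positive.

Step 1 - reduce the parallel group F2, F3, F4, F5; result (-4*s^4 - 20*s^3 - 47*s^2 + 25*s + 32)/(16*s^4 - 20*s^3 - 28*s^2 + 5*s + 6)
Step 2 - feedback reduction of F1, (F2+F3+F4+F5): this yields T(s), and no further normalization is needed

Therefore the answer is (48*s^4 - 60*s^3 - 84*s^2 + 15*s + 18)/(4*s^4 - 80*s^3 - 169*s^2 + 80*s + 102).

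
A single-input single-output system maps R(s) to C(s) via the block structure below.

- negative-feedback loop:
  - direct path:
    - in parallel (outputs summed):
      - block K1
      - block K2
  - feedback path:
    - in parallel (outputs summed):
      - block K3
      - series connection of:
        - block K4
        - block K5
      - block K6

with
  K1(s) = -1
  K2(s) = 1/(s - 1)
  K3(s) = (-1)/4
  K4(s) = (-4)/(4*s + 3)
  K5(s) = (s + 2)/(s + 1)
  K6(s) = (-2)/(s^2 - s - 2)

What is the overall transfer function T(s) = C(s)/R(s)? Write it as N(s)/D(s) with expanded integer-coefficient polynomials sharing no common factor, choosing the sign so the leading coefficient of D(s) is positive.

[1] parallel reduction of K1, K2: (2 - s)/(s - 1)
[2] reduce the series chain K4, K5: (-4*s - 8)/(4*s^2 + 7*s + 3)
[3] combine K3, (K4*K5), K6 in parallel: (-4*s^3 - 15*s^2 - 21*s + 46)/(16*s^3 - 4*s^2 - 44*s - 24)
[4] reduce the feedback loop with forward (K1+K2) and return (K3+(K4*K5)+K6), giving the overall T(s)

Answer: (-16*s^3 + 4*s^2 + 44*s + 24)/(20*s^3 + 27*s^2 + 5*s - 58)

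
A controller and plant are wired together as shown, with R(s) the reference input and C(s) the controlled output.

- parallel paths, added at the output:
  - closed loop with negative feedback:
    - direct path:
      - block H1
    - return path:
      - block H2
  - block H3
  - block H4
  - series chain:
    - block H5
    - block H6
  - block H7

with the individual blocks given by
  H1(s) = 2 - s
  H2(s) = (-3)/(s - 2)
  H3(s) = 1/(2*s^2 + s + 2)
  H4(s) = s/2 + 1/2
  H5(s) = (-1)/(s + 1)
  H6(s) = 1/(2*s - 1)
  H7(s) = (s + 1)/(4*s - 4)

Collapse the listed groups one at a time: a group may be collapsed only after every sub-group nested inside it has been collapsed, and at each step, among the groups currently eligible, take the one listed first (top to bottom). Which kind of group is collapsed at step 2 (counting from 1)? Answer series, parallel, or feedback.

Reducing step by step:

Step 1: reduce the feedback loop with forward H1 and return H2
Step 2: reduce the series chain H5, H6
Step 3: add [H1/(1+H1*H2)], H3, H4, (H5*H6), H7 (parallel)
At step 2 the group reduced is series.

Answer: series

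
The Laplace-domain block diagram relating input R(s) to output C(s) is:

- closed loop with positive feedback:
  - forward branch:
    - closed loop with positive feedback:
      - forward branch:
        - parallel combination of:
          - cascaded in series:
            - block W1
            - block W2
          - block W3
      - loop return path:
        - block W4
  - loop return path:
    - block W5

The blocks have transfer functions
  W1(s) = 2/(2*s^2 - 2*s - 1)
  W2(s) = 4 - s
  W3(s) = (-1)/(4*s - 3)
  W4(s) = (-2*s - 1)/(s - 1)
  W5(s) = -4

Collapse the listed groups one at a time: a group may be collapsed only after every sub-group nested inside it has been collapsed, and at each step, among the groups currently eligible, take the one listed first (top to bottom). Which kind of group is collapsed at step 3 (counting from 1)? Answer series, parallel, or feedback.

Reducing step by step:

1. series reduction of W1, W2
2. reduce the parallel group (W1*W2), W3
3. feedback reduction of ((W1*W2)+W3), W4
4. apply the feedback formula to [((W1*W2)+W3)/(1-((W1*W2)+W3)*W4)], W5
The group at step 3 is a feedback group.

Answer: feedback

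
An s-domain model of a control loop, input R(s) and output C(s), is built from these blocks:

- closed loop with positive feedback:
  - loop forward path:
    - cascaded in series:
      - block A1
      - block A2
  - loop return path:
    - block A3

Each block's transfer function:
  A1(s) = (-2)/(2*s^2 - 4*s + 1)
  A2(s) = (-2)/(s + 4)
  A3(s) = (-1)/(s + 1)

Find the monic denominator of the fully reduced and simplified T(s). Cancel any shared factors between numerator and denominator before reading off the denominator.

First reduce the diagram to T(s).

1. series reduction of A1, A2, giving 4/(2*s^3 + 4*s^2 - 15*s + 4)
2. collapse the loop ((A1*A2) forward, A3 return), giving (4*s + 4)/(2*s^4 + 6*s^3 - 11*s^2 - 11*s + 8)
T(s) is the step-2 result (common factors already cancelled). Leading coefficient of the denominator: 2. Divide through by 2 for the monic polynomial.

Answer: s^4 + 3*s^3 - 11*s^2/2 - 11*s/2 + 4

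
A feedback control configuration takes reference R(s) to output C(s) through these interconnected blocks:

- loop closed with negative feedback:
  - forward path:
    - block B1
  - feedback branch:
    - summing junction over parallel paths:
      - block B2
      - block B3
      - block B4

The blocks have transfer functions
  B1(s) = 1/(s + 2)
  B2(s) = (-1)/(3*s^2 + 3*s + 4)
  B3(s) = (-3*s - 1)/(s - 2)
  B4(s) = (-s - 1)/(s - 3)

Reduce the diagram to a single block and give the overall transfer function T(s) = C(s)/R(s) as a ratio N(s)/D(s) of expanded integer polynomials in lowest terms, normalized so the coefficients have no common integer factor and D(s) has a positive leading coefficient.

[1] sum the parallel branches B2, B3, B4; result (-12*s^4 + 15*s^3 + 25*s^2 + 56*s + 14)/(3*s^4 - 12*s^3 + 7*s^2 - 2*s + 24)
[2] feedback reduction of B1, (B2+B3+B4), which is the overall transfer function T(s) = C(s)/R(s) in lowest terms

Final answer: (3*s^4 - 12*s^3 + 7*s^2 - 2*s + 24)/(3*s^5 - 18*s^4 - 2*s^3 + 37*s^2 + 76*s + 62)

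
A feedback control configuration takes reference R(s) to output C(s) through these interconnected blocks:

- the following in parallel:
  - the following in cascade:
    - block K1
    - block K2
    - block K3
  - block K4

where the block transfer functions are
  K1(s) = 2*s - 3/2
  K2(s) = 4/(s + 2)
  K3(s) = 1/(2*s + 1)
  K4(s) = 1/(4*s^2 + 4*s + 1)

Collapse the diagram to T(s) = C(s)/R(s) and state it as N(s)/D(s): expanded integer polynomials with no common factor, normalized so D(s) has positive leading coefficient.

The answer is (16*s^2 - 3*s - 4)/(4*s^3 + 12*s^2 + 9*s + 2).

Reasoning:
1. series reduction of K1, K2, K3, giving (8*s - 6)/(2*s^2 + 5*s + 2)
2. sum the parallel branches (K1*K2*K3), K4 - this is the overall T(s), already in the required normalized form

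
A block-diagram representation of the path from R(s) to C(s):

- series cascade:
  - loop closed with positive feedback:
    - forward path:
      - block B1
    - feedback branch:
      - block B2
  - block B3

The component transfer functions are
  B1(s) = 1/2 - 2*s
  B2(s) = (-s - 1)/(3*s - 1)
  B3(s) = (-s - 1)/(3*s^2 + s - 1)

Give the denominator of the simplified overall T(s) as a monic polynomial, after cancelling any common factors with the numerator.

Step 1: apply the feedback formula to B1, B2; result (12*s^2 - 7*s + 1)/(4*s^2 - 3*s + 1)
Step 2: combine [B1/(1-B1*B2)], B3 in series; result (-12*s^3 - 5*s^2 + 6*s - 1)/(12*s^4 - 5*s^3 - 4*s^2 + 4*s - 1)
Step 2 gives the fully reduced T(s), with no common factor left to cancel. The denominator's leading coefficient is 12, so divide each of its coefficients by 12 to get the monic form.

Hence the answer: s^4 - 5*s^3/12 - s^2/3 + s/3 - 1/12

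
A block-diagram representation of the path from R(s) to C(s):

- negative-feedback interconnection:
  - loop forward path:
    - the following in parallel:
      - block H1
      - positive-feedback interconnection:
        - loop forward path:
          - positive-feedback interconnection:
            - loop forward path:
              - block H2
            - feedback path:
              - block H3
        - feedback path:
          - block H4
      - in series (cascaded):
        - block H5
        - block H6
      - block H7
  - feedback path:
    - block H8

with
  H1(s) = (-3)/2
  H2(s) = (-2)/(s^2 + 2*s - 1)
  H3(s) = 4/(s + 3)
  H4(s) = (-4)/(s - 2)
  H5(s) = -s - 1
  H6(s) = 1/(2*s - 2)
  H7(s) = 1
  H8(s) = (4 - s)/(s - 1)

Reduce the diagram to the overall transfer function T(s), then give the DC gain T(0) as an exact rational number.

Answer: -6/41

Working:
1. close the feedback loop around H2, H3 -> (-2*s - 6)/(s^3 + 5*s^2 + 5*s + 5)
2. collapse the loop ([H2/(1-H2*H3)] forward, H4 return) -> (-2*s^2 - 2*s + 12)/(s^4 + 3*s^3 - 5*s^2 - 13*s - 34)
3. combine H5, H6 in series -> (-s - 1)/(2*s - 2)
4. parallel reduction of H1, [[H2/(1-H2*H3)]/(1-[H2/(1-H2*H3)]*H4)], (H5*H6), H7 -> (-s^5 - 3*s^4 + 3*s^3 + 13*s^2 + 48*s - 12)/(s^5 + 2*s^4 - 8*s^3 - 8*s^2 - 21*s + 34)
5. collapse the loop ((H1+[[H2/(1-H2*H3)]/(1-[H2/(1-H2*H3)]*H4)]+(H5*H6)+H7) forward, H8 return) -> (-s^6 - 2*s^5 + 6*s^4 + 10*s^3 + 35*s^2 - 60*s + 12)/(2*s^6 - 25*s^4 - s^3 - 9*s^2 + 259*s - 82)
The step-5 result is T(s). Setting s = 0: T(0) = 12/(-82) = -6/41.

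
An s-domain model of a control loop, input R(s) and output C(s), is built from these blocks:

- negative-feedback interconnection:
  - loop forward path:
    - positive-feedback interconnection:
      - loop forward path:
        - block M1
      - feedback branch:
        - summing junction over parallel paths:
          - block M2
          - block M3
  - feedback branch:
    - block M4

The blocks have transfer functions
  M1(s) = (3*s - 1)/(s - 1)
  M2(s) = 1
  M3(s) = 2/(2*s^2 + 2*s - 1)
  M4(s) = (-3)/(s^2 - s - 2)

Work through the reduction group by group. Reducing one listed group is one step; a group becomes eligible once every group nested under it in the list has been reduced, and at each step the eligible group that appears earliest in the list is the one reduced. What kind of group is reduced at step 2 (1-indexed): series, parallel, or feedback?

Answer: feedback

Working:
[1] parallel reduction of M2, M3
[2] collapse the loop (M1 forward, (M2+M3) return)
[3] feedback reduction of [M1/(1-M1*(M2+M3))], M4
Step 2: feedback.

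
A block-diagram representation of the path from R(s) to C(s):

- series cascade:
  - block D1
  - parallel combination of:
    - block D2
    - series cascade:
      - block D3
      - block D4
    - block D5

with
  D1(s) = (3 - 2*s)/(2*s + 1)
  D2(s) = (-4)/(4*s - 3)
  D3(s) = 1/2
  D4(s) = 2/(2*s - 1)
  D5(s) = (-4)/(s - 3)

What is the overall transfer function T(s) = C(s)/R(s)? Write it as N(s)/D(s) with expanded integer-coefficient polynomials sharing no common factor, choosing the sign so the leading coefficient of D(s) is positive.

The answer is (72*s^3 - 214*s^2 + 189*s - 45)/(16*s^4 - 60*s^3 + 32*s^2 + 15*s - 9).

Reasoning:
(1) reduce the series chain D3, D4 gives 1/(2*s - 1)
(2) add D2, (D3*D4), D5 (parallel) gives (-36*s^2 + 53*s - 15)/(8*s^3 - 34*s^2 + 33*s - 9)
(3) series reduction of D1, (D2+(D3*D4)+D5), giving the overall T(s)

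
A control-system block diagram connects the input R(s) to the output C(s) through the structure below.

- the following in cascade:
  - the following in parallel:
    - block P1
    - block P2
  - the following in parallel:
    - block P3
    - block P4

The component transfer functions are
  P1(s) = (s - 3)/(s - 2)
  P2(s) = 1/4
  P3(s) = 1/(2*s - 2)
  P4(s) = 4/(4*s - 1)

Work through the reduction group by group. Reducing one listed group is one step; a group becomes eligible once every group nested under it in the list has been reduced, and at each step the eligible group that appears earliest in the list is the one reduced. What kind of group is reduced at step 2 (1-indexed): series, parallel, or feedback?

(1) parallel reduction of P1, P2
(2) combine P3, P4 in parallel
(3) multiply (P1+P2), (P3+P4) (series)
The group at step 2 is a parallel group.

Answer: parallel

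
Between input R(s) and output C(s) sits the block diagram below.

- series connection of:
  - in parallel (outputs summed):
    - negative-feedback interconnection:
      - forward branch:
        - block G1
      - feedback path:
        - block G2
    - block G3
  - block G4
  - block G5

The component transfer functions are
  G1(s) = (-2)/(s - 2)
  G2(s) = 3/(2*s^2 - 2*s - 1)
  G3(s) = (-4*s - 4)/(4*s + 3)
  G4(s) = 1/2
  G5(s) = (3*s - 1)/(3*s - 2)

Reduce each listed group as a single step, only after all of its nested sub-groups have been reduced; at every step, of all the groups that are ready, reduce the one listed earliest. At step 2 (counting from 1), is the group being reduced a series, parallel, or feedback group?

Answer: parallel

Working:
1. close the feedback loop around G1, G2
2. add [G1/(1+G1*G2)], G3 (parallel)
3. reduce the series chain ([G1/(1+G1*G2)]+G3), G4, G5
Step 2 collapses a parallel group.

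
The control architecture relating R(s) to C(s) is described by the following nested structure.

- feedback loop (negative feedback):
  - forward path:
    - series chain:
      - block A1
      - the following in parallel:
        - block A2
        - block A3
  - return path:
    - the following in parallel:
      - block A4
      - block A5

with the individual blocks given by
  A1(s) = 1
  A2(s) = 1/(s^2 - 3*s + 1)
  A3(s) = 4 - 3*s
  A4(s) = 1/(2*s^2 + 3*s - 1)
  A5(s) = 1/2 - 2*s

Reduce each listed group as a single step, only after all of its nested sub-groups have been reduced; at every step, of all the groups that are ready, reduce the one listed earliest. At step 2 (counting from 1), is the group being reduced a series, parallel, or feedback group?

Step 1. combine A2, A3 in parallel
Step 2. combine A1, (A2+A3) in series
Step 3. combine A4, A5 in parallel
Step 4. apply the feedback formula to (A1*(A2+A3)), (A4+A5)
At step 2 the group reduced is series.

Final answer: series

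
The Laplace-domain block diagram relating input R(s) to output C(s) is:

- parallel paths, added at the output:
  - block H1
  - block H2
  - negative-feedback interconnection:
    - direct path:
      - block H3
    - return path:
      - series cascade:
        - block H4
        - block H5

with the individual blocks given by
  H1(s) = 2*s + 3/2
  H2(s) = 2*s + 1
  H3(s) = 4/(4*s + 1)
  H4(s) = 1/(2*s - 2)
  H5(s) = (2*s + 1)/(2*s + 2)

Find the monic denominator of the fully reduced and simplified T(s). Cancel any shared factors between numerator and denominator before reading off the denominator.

First reduce the diagram to T(s).

Step 1 - cascade H4, H5 -> (2*s + 1)/(4*s^2 - 4)
Step 2 - feedback reduction of H3, (H4*H5) -> (4*s^2 - 4)/(4*s^3 + s^2 - 2*s)
Step 3 - sum the parallel branches H1, H2, [H3/(1+H3*(H4*H5))] -> (32*s^4 + 28*s^3 - 3*s^2 - 10*s - 8)/(8*s^3 + 2*s^2 - 4*s)
The result of step 3 is T(s) in lowest terms. Its denominator has leading coefficient 8; dividing the denominator through by 8 makes it monic.

Answer: s^3 + s^2/4 - s/2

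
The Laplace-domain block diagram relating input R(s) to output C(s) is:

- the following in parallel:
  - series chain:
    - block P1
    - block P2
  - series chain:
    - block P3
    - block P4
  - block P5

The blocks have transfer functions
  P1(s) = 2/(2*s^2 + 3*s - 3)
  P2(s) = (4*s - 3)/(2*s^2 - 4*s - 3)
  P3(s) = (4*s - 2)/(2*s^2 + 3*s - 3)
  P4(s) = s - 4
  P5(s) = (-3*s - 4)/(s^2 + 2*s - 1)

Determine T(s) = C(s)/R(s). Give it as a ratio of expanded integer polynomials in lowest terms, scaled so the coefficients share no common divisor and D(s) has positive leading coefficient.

Answer: (8*s^6 - 48*s^5 - 46*s^4 + 314*s^3 + 41*s^2 - 129*s - 6)/(4*s^6 + 6*s^5 - 32*s^4 - 43*s^3 + 39*s^2 + 15*s - 9)

Working:
(1) reduce the series chain P1, P2 -> (8*s - 6)/(4*s^4 - 2*s^3 - 24*s^2 + 3*s + 9)
(2) series reduction of P3, P4 -> (4*s^2 - 18*s + 8)/(2*s^2 + 3*s - 3)
(3) reduce the parallel group (P1*P2), (P3*P4), P5; the result is T(s) itself (integer coefficients, no common factor, positive leading denominator coefficient)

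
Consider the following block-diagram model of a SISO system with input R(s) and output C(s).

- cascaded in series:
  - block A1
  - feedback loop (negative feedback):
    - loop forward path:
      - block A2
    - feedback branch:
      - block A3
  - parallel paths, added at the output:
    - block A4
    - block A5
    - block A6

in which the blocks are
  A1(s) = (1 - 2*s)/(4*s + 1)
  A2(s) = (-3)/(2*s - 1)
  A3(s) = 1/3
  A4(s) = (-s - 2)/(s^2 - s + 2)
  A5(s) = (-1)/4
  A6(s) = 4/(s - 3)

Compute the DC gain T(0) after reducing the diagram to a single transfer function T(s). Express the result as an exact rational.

Reducing step by step:

[1] close the feedback loop around A2, A3 -> (-3)/(2*s - 2)
[2] combine A4, A5, A6 in parallel -> (-s^3 + 16*s^2 - 17*s + 62)/(4*s^3 - 16*s^2 + 20*s - 24)
[3] series reduction of A1, [A2/(1+A2*A3)], (A4+A5+A6) -> (-6*s^4 + 99*s^3 - 150*s^2 + 423*s - 186)/(32*s^5 - 152*s^4 + 248*s^3 - 280*s^2 + 104*s + 48)
The step-3 result is T(s). Setting s = 0: T(0) = -186/48 = -31/8.

Answer: -31/8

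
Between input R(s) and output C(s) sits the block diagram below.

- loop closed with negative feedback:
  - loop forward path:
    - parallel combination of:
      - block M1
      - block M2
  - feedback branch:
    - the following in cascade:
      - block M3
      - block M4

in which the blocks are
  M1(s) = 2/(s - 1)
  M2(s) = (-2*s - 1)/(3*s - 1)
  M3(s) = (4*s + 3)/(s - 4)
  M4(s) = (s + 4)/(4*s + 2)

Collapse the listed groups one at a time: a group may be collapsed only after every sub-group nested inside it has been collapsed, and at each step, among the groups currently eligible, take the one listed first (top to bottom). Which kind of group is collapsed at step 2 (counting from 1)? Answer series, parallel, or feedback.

Answer: series

Working:
[1] combine M1, M2 in parallel
[2] reduce the series chain M3, M4
[3] close the feedback loop around (M1+M2), (M3*M4)
The group at step 2 is a series group.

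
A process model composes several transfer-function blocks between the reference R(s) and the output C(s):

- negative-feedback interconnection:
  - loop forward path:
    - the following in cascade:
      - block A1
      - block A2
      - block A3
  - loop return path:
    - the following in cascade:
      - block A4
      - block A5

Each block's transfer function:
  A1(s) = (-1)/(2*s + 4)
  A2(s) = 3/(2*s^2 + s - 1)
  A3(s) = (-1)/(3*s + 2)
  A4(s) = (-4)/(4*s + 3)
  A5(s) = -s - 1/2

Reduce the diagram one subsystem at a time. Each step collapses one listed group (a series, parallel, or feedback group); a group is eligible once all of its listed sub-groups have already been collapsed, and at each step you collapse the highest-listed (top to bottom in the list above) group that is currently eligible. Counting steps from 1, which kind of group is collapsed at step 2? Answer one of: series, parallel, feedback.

[1] series reduction of A1, A2, A3
[2] multiply A4, A5 (series)
[3] feedback reduction of (A1*A2*A3), (A4*A5)
The group at step 2 is a series group.

Final answer: series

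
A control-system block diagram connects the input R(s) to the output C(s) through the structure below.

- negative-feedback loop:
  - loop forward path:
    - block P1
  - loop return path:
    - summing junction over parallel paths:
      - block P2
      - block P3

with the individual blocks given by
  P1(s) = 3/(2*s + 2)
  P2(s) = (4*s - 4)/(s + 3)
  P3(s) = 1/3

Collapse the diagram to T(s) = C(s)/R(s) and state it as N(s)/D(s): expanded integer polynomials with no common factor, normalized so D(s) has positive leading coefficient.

Step 1: sum the parallel branches P2, P3: (13*s - 9)/(3*s + 9)
Step 2: reduce the feedback loop with forward P1 and return (P2+P3) - this is the overall T(s), already in the required normalized form

Hence the answer: (3*s + 9)/(2*s^2 + 21*s - 3)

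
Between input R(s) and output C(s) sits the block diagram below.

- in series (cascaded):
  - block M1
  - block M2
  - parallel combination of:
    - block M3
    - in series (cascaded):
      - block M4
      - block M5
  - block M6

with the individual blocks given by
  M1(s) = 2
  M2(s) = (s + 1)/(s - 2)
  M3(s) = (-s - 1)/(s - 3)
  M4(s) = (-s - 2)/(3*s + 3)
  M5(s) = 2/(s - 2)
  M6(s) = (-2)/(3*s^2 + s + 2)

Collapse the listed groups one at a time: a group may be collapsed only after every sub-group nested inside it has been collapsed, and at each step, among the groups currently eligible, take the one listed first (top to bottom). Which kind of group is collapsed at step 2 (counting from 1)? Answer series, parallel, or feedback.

Step 1: combine M4, M5 in series
Step 2: combine M3, (M4*M5) in parallel
Step 3: cascade M1, M2, (M3+(M4*M5)), M6
At step 2 the group reduced is parallel.

Therefore the answer is parallel.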